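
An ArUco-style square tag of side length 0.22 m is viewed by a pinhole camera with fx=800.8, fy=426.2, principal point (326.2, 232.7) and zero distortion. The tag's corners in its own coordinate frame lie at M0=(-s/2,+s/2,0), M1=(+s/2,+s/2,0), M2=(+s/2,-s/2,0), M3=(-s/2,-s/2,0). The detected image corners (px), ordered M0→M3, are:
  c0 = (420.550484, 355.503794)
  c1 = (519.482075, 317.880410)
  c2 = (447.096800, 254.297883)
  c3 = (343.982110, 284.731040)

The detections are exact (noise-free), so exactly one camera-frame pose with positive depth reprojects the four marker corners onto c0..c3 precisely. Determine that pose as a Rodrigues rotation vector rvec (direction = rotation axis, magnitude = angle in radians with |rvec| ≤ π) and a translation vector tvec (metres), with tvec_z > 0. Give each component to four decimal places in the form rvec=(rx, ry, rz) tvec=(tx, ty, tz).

Intrinsics K: fx=800.8, fy=426.2, cx=326.2, cy=232.7
Marker side s = 0.22 m; corners in marker frame (Z=0):
  M0 = (-0.1100, +0.1100, 0)
  M1 = (+0.1100, +0.1100, 0)
  M2 = (+0.1100, -0.1100, 0)
  M3 = (-0.1100, -0.1100, 0)
Detected image corners:
  c0 = (420.550484, 355.503794) px
  c1 = (519.482075, 317.880410) px
  c2 = (447.096800, 254.297883) px
  c3 = (343.982110, 284.731040) px
Planar DLT: solve 8×8 A·h = b for H (H[2,2]=1):
  H  [+642.67120 +284.37651 +434.62339]
  H  [-26.04188 +266.97365 +301.85185]
  H  [+0.42365 -0.12411 +1.00000]
B = K⁻¹H; ‖b₁‖=0.813534, ‖b₂‖=0.813534; λ = 2/(‖b₁‖+‖b₂‖) = 1.229204, sign → tz>0 ⇒ λ=+1.229204
r₁ = λ·B[:,0] = (+0.77436,-0.35943,+0.52075); r₂ = λ·B[:,1] = (+0.49865,+0.85327,-0.15255)
r₃ = r₁×r₂ = (-0.38951,+0.37780,+0.83997); SVD([r₁ r₂ r₃]) → R = UVᵀ:
  R  [+0.77436 +0.49865 -0.38951]
  R  [-0.35943 +0.85327 +0.37780]
  R  [+0.52075 -0.15255 +0.83997]
t = (+0.16643, +0.19944, +1.22920) m
tr R = 2.467598; θ = arccos((tr R − 1)/2) = 0.746899 rad = 42.794°
axis k = ((R−Rᵀ)₃₂, (R−Rᵀ)₁₃, (R−Rᵀ)₂₁) / (2 sinθ) = (-0.390334, -0.669931, -0.631531)
rvec = θ·k = (-0.291540, -0.500371, -0.471690)

rvec=(-0.2915, -0.5004, -0.4717) tvec=(0.1664, 0.1994, 1.2292)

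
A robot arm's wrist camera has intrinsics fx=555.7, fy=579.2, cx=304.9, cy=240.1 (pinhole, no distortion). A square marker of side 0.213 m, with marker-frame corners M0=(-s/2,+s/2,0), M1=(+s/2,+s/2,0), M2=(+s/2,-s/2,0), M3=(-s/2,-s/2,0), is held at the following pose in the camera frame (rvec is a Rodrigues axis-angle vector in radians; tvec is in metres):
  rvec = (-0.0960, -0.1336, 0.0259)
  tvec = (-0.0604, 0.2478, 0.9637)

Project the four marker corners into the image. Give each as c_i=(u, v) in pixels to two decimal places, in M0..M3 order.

Intrinsics K: fx=555.7, fy=579.2, cx=304.9, cy=240.1
Marker side s = 0.213 m; corners in marker frame (Z=0):
  M0 = (-0.1065, +0.1065, 0)
  M1 = (+0.1065, +0.1065, 0)
  M2 = (+0.1065, -0.1065, 0)
  M3 = (-0.1065, -0.1065, 0)
rvec = (-0.0960, -0.1336, 0.0259), |rvec| = θ = 0.16654 rad = 9.542°
Rodrigues: sinθ=0.16577, 1−cosθ=0.01384; R = I + sinθ·[k]× + (1−cosθ)·[k]×²:
    [+0.99076 -0.01938 -0.13422]
    [+0.03218 +0.99507 +0.09383]
    [+0.13174 -0.09728 +0.98650]
t = (-0.0604, 0.2478, 0.9637) m
M0: Pc = R·M0+t = (-0.16798, +0.35035, +0.93931); u = 555.7·(-0.16798)/0.93931 + 304.9 = 205.5220, v = 579.2·(+0.35035)/0.93931 + 240.1 = 456.1327
M1: Pc = R·M1+t = (+0.04305, +0.35720, +0.96737); u = 555.7·(+0.04305)/0.96737 + 304.9 = 329.6309, v = 579.2·(+0.35720)/0.96737 + 240.1 = 453.9698
M2: Pc = R·M2+t = (+0.04718, +0.14525, +0.98809); u = 555.7·(+0.04718)/0.98809 + 304.9 = 331.4341, v = 579.2·(+0.14525)/0.98809 + 240.1 = 325.2441
M3: Pc = R·M3+t = (-0.16385, +0.13840, +0.96003); u = 555.7·(-0.16385)/0.96003 + 304.9 = 210.0566, v = 579.2·(+0.13840)/0.96003 + 240.1 = 323.5977

c0=(205.52, 456.13) c1=(329.63, 453.97) c2=(331.43, 325.24) c3=(210.06, 323.60)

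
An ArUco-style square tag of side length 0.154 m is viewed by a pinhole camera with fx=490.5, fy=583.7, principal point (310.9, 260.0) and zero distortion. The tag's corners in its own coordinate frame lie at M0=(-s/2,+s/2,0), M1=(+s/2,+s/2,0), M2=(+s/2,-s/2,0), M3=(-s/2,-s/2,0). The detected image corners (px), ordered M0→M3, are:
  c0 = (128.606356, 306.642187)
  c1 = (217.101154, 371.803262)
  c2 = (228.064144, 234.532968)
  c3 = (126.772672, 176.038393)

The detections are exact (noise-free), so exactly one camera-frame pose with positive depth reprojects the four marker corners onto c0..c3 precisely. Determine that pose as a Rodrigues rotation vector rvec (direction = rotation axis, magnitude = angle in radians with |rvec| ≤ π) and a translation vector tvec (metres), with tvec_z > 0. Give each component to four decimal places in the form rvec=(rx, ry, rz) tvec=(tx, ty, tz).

rvec=(0.4467, 0.5186, 0.3031) tvec=(-0.1615, 0.0146, 0.5718)

Intrinsics K: fx=490.5, fy=583.7, cx=310.9, cy=260.0
Marker side s = 0.154 m; corners in marker frame (Z=0):
  M0 = (-0.0770, +0.0770, 0)
  M1 = (+0.0770, +0.0770, 0)
  M2 = (+0.0770, -0.0770, 0)
  M3 = (-0.0770, -0.0770, 0)
Detected image corners:
  c0 = (128.606356, 306.642187) px
  c1 = (217.101154, 371.803262) px
  c2 = (228.064144, 234.532968) px
  c3 = (126.772672, 176.038393) px
Planar DLT: solve 8×8 A·h = b for H (H[2,2]=1):
  H  [+488.86546 +120.00265 +172.38835]
  H  [+209.13791 +1097.62082 +274.89922]
  H  [-0.71163 +0.84144 +1.00000]
B = K⁻¹H; ‖b₁‖=1.748810, ‖b₂‖=1.748810; λ = 2/(‖b₁‖+‖b₂‖) = 0.571817, sign → tz>0 ⇒ λ=+0.571817
r₁ = λ·B[:,0] = (+0.82784,+0.38614,-0.40692); r₂ = λ·B[:,1] = (-0.16508,+0.86096,+0.48115)
r₃ = r₁×r₂ = (+0.53613,-0.33114,+0.77647); SVD([r₁ r₂ r₃]) → R = UVᵀ:
  R  [+0.82784 -0.16508 +0.53613]
  R  [+0.38614 +0.86096 -0.33114]
  R  [-0.40692 +0.48115 +0.77647]
t = (-0.16147, +0.01460, +0.57182) m
tr R = 2.465264; θ = arccos((tr R − 1)/2) = 0.748616 rad = 42.893°
axis k = ((R−Rᵀ)₃₂, (R−Rᵀ)₁₃, (R−Rᵀ)₂₁) / (2 sinθ) = (+0.596724, +0.692784, +0.404932)
rvec = θ·k = (+0.446717, +0.518629, +0.303138)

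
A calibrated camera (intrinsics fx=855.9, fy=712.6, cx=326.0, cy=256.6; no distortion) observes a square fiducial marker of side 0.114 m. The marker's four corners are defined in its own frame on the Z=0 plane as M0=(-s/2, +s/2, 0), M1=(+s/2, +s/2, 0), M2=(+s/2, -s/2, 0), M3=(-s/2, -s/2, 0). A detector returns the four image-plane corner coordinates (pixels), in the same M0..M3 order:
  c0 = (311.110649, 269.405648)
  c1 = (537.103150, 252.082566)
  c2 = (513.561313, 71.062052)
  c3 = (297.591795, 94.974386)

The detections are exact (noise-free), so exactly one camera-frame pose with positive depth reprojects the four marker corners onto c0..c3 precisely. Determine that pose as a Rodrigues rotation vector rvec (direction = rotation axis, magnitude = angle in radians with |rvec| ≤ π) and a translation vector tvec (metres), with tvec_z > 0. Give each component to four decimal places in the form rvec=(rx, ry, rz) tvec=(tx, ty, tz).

Intrinsics K: fx=855.9, fy=712.6, cx=326.0, cy=256.6
Marker side s = 0.114 m; corners in marker frame (Z=0):
  M0 = (-0.0570, +0.0570, 0)
  M1 = (+0.0570, +0.0570, 0)
  M2 = (+0.0570, -0.0570, 0)
  M3 = (-0.0570, -0.0570, 0)
Detected image corners:
  c0 = (311.110649, 269.405648) px
  c1 = (537.103150, 252.082566) px
  c2 = (513.561313, 71.062052) px
  c3 = (297.591795, 94.974386) px
Planar DLT: solve 8×8 A·h = b for H (H[2,2]=1):
  H  [+1784.93127 +9.36822 +412.33150]
  H  [-244.67966 +1495.30855 +170.23824]
  H  [-0.36780 -0.36702 +1.00000]
B = K⁻¹H; ‖b₁‖=2.265561, ‖b₂‖=2.265561; λ = 2/(‖b₁‖+‖b₂‖) = 0.441392, sign → tz>0 ⇒ λ=+0.441392
r₁ = λ·B[:,0] = (+0.98233,-0.09310,-0.16234); r₂ = λ·B[:,1] = (+0.06654,+0.98454,-0.16200)
r₃ = r₁×r₂ = (+0.17492,+0.14834,+0.97334); SVD([r₁ r₂ r₃]) → R = UVᵀ:
  R  [+0.98233 +0.06654 +0.17492]
  R  [-0.09310 +0.98454 +0.14834]
  R  [-0.16234 -0.16200 +0.97334]
t = (+0.04452, -0.05349, +0.44139) m
tr R = 2.940222; θ = arccos((tr R − 1)/2) = 0.245109 rad = 14.044°
axis k = ((R−Rᵀ)₃₂, (R−Rᵀ)₁₃, (R−Rᵀ)₂₁) / (2 sinθ) = (-0.639449, +0.694921, -0.328923)
rvec = θ·k = (-0.156734, +0.170331, -0.080622)

rvec=(-0.1567, 0.1703, -0.0806) tvec=(0.0445, -0.0535, 0.4414)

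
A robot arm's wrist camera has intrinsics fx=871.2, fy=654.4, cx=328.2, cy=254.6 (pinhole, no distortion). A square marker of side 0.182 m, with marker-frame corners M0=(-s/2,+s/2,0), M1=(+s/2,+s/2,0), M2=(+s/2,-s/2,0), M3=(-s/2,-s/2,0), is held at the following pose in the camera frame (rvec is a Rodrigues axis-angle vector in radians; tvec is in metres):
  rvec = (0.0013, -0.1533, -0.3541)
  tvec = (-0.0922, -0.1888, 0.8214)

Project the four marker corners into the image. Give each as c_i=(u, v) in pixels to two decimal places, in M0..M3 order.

c0=(172.22, 196.46) c1=(352.68, 149.22) c2=(287.06, 14.36) c3=(103.24, 57.35)

Intrinsics K: fx=871.2, fy=654.4, cx=328.2, cy=254.6
Marker side s = 0.182 m; corners in marker frame (Z=0):
  M0 = (-0.0910, +0.0910, 0)
  M1 = (+0.0910, +0.0910, 0)
  M2 = (+0.0910, -0.0910, 0)
  M3 = (-0.0910, -0.0910, 0)
rvec = (0.0013, -0.1533, -0.3541), |rvec| = θ = 0.38586 rad = 22.108°
Rodrigues: sinθ=0.37636, 1−cosθ=0.07353; R = I + sinθ·[k]× + (1−cosθ)·[k]×²:
    [+0.92648 +0.34528 -0.14975]
    [-0.34548 +0.93808 +0.02554]
    [+0.14930 +0.02807 +0.98839]
t = (-0.0922, -0.1888, 0.8214) m
M0: Pc = R·M0+t = (-0.14509, -0.07200, +0.81037); u = 871.2·(-0.14509)/0.81037 + 328.2 = 172.2200, v = 654.4·(-0.07200)/0.81037 + 254.6 = 196.4605
M1: Pc = R·M1+t = (+0.02353, -0.13487, +0.83754); u = 871.2·(+0.02353)/0.83754 + 328.2 = 352.6753, v = 654.4·(-0.13487)/0.83754 + 254.6 = 149.2189
M2: Pc = R·M2+t = (-0.03931, -0.30560, +0.83243); u = 871.2·(-0.03931)/0.83243 + 328.2 = 287.0579, v = 654.4·(-0.30560)/0.83243 + 254.6 = 14.3555
M3: Pc = R·M3+t = (-0.20793, -0.24273, +0.80526); u = 871.2·(-0.20793)/0.80526 + 328.2 = 103.2434, v = 654.4·(-0.24273)/0.80526 + 254.6 = 57.3462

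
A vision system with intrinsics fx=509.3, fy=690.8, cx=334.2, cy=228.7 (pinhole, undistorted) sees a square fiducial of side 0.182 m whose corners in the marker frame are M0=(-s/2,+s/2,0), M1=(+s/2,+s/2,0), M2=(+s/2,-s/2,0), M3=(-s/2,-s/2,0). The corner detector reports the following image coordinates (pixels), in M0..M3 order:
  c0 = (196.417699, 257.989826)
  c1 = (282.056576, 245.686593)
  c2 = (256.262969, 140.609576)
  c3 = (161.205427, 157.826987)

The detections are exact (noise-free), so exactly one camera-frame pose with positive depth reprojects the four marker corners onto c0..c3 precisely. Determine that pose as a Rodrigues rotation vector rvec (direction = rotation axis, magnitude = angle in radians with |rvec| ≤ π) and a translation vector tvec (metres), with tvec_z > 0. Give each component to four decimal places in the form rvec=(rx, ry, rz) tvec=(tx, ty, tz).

rvec=(0.6777, 0.1257, -0.1600) tvec=(-0.2099, -0.0353, 0.9713)

Intrinsics K: fx=509.3, fy=690.8, cx=334.2, cy=228.7
Marker side s = 0.182 m; corners in marker frame (Z=0):
  M0 = (-0.0910, +0.0910, 0)
  M1 = (+0.0910, +0.0910, 0)
  M2 = (+0.0910, -0.0910, 0)
  M3 = (-0.0910, -0.0910, 0)
Detected image corners:
  c0 = (196.417699, 257.989826) px
  c1 = (282.056576, 245.686593) px
  c2 = (256.262969, 140.609576) px
  c3 = (161.205427, 157.826987) px
Planar DLT: solve 8×8 A·h = b for H (H[2,2]=1):
  H  [+456.32709 +309.33598 +224.15286]
  H  [-114.88827 +690.16430 +203.59020]
  H  [-0.17236 +0.63098 +1.00000]
B = K⁻¹H; ‖b₁‖=1.029517, ‖b₂‖=1.029517; λ = 2/(‖b₁‖+‖b₂‖) = 0.971329, sign → tz>0 ⇒ λ=+0.971329
r₁ = λ·B[:,0] = (+0.98016,-0.10612,-0.16742); r₂ = λ·B[:,1] = (+0.18778,+0.76753,+0.61289)
r₃ = r₁×r₂ = (+0.06346,-0.63217,+0.77223); SVD([r₁ r₂ r₃]) → R = UVᵀ:
  R  [+0.98016 +0.18778 +0.06346]
  R  [-0.10612 +0.76753 -0.63217]
  R  [-0.16742 +0.61289 +0.77223]
t = (-0.20988, -0.03531, +0.97133) m
tr R = 2.519911; θ = arccos((tr R − 1)/2) = 0.707551 rad = 40.540°
axis k = ((R−Rᵀ)₃₂, (R−Rᵀ)₁₃, (R−Rᵀ)₂₁) / (2 sinθ) = (+0.957780, +0.177603, -0.226086)
rvec = θ·k = (+0.677678, +0.125663, -0.159968)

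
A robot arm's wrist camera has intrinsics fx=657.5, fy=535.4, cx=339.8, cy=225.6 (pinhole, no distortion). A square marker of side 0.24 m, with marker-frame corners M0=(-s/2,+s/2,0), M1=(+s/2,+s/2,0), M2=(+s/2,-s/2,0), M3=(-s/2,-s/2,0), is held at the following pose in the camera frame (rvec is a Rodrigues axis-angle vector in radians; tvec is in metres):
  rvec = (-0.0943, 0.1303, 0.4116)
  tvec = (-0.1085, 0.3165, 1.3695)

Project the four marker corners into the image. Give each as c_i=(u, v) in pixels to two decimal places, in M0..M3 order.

Intrinsics K: fx=657.5, fy=535.4, cx=339.8, cy=225.6
Marker side s = 0.24 m; corners in marker frame (Z=0):
  M0 = (-0.1200, +0.1200, 0)
  M1 = (+0.1200, +0.1200, 0)
  M2 = (+0.1200, -0.1200, 0)
  M3 = (-0.1200, -0.1200, 0)
rvec = (-0.0943, 0.1303, 0.4116), |rvec| = θ = 0.44191 rad = 25.320°
Rodrigues: sinθ=0.42767, 1−cosθ=0.09606; R = I + sinθ·[k]× + (1−cosθ)·[k]×²:
    [+0.90831 -0.40438 +0.10701]
    [+0.39229 +0.91229 +0.11764]
    [-0.14519 -0.06488 +0.98727]
t = (-0.1085, 0.3165, 1.3695) m
M0: Pc = R·M0+t = (-0.26602, +0.37890, +1.37914); u = 657.5·(-0.26602)/1.37914 + 339.8 = 212.9745, v = 535.4·(+0.37890)/1.37914 + 225.6 = 372.6941
M1: Pc = R·M1+t = (-0.04803, +0.47305, +1.34429); u = 657.5·(-0.04803)/1.34429 + 339.8 = 316.3092, v = 535.4·(+0.47305)/1.34429 + 225.6 = 414.0045
M2: Pc = R·M2+t = (+0.04902, +0.25410, +1.35986); u = 657.5·(+0.04902)/1.35986 + 339.8 = 363.5027, v = 535.4·(+0.25410)/1.35986 + 225.6 = 325.6434
M3: Pc = R·M3+t = (-0.16897, +0.15995, +1.39471); u = 657.5·(-0.16897)/1.39471 + 339.8 = 260.1425, v = 535.4·(+0.15995)/1.39471 + 225.6 = 287.0018

c0=(212.97, 372.69) c1=(316.31, 414.00) c2=(363.50, 325.64) c3=(260.14, 287.00)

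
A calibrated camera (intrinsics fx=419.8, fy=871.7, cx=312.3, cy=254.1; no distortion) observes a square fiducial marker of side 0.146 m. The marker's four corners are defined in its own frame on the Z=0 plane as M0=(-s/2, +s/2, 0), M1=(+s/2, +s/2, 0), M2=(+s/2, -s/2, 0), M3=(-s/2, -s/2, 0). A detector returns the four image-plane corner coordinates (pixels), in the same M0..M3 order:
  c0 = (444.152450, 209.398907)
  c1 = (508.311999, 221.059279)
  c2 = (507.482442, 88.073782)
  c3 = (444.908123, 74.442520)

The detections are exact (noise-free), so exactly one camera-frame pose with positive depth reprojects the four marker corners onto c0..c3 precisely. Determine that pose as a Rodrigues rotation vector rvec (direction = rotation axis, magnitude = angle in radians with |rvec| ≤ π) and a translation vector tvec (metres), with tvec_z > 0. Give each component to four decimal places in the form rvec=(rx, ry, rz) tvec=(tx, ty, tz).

rvec=(-0.1545, -0.1136, 0.0700) tvec=(0.3591, -0.1123, 0.9182)

Intrinsics K: fx=419.8, fy=871.7, cx=312.3, cy=254.1
Marker side s = 0.146 m; corners in marker frame (Z=0):
  M0 = (-0.0730, +0.0730, 0)
  M1 = (+0.0730, +0.0730, 0)
  M2 = (+0.0730, -0.0730, 0)
  M3 = (-0.0730, -0.0730, 0)
Detected image corners:
  c0 = (444.152450, 209.398907) px
  c1 = (508.311999, 221.059279) px
  c2 = (507.482442, 88.073782) px
  c3 = (444.908123, 74.442520) px
Planar DLT: solve 8×8 A·h = b for H (H[2,2]=1):
  H  [+489.64192 -81.33093 +476.48400]
  H  [+104.03566 +892.14035 +147.45939]
  H  [+0.11694 -0.17142 +1.00000]
B = K⁻¹H; ‖b₁‖=1.089032, ‖b₂‖=1.089032; λ = 2/(‖b₁‖+‖b₂‖) = 0.918247, sign → tz>0 ⇒ λ=+0.918247
r₁ = λ·B[:,0] = (+0.99113,+0.07829,+0.10738); r₂ = λ·B[:,1] = (-0.06080,+0.98566,-0.15740)
r₃ = r₁×r₂ = (-0.11817,+0.14948,+0.98168); SVD([r₁ r₂ r₃]) → R = UVᵀ:
  R  [+0.99113 -0.06080 -0.11817]
  R  [+0.07829 +0.98566 +0.14948]
  R  [+0.10738 -0.15740 +0.98168]
t = (+0.35913, -0.11233, +0.91825) m
tr R = 2.958471; θ = arccos((tr R − 1)/2) = 0.204142 rad = 11.696°
axis k = ((R−Rᵀ)₃₂, (R−Rᵀ)₁₃, (R−Rᵀ)₂₁) / (2 sinθ) = (-0.756875, -0.556285, +0.343055)
rvec = θ·k = (-0.154510, -0.113561, +0.070032)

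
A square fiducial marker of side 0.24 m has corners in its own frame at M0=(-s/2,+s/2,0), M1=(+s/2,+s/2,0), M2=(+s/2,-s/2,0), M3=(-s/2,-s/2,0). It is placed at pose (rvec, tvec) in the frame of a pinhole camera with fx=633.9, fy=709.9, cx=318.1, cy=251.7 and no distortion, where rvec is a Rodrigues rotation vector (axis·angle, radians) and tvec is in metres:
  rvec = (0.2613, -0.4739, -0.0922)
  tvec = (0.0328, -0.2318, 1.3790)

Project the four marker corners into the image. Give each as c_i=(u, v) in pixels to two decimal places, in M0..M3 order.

c0=(285.31, 200.22) c1=(379.77, 186.70) c2=(379.66, 66.49) c3=(280.46, 70.91)

Intrinsics K: fx=633.9, fy=709.9, cx=318.1, cy=251.7
Marker side s = 0.24 m; corners in marker frame (Z=0):
  M0 = (-0.1200, +0.1200, 0)
  M1 = (+0.1200, +0.1200, 0)
  M2 = (+0.1200, -0.1200, 0)
  M3 = (-0.1200, -0.1200, 0)
rvec = (0.2613, -0.4739, -0.0922), |rvec| = θ = 0.54896 rad = 31.453°
Rodrigues: sinθ=0.52180, 1−cosθ=0.14693; R = I + sinθ·[k]× + (1−cosθ)·[k]×²:
    [+0.88636 +0.02726 -0.46220]
    [-0.14801 +0.96257 -0.22707]
    [+0.43871 +0.26968 +0.85721]
t = (0.0328, -0.2318, 1.3790) m
M0: Pc = R·M0+t = (-0.07029, -0.09853, +1.35872); u = 633.9·(-0.07029)/1.35872 + 318.1 = 285.3061, v = 709.9·(-0.09853)/1.35872 + 251.7 = 200.2199
M1: Pc = R·M1+t = (+0.14243, -0.13405, +1.46401); u = 633.9·(+0.14243)/1.46401 + 318.1 = 379.7726, v = 709.9·(-0.13405)/1.46401 + 251.7 = 186.6970
M2: Pc = R·M2+t = (+0.13589, -0.36507, +1.39928); u = 633.9·(+0.13589)/1.39928 + 318.1 = 379.6611, v = 709.9·(-0.36507)/1.39928 + 251.7 = 66.4889
M3: Pc = R·M3+t = (-0.07683, -0.32955, +1.29399); u = 633.9·(-0.07683)/1.29399 + 318.1 = 280.4605, v = 709.9·(-0.32955)/1.29399 + 251.7 = 70.9072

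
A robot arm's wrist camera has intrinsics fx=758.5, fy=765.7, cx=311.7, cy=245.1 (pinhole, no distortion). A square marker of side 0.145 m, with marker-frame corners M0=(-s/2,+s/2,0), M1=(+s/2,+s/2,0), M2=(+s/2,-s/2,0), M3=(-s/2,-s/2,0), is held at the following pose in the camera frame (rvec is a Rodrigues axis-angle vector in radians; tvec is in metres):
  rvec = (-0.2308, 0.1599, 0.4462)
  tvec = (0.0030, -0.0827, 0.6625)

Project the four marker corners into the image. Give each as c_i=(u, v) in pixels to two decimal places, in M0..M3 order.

Intrinsics K: fx=758.5, fy=765.7, cx=311.7, cy=245.1
Marker side s = 0.145 m; corners in marker frame (Z=0):
  M0 = (-0.0725, +0.0725, 0)
  M1 = (+0.0725, +0.0725, 0)
  M2 = (+0.0725, -0.0725, 0)
  M3 = (-0.0725, -0.0725, 0)
rvec = (-0.2308, 0.1599, 0.4462), |rvec| = θ = 0.52719 rad = 30.206°
Rodrigues: sinθ=0.50311, 1−cosθ=0.13578; R = I + sinθ·[k]× + (1−cosθ)·[k]×²:
    [+0.89025 -0.44385 +0.10229]
    [+0.40779 +0.87671 +0.25511]
    [-0.20291 -0.18540 +0.96149]
t = (0.0030, -0.0827, 0.6625) m
M0: Pc = R·M0+t = (-0.09372, -0.04870, +0.66377); u = 758.5·(-0.09372)/0.66377 + 311.7 = 204.6027, v = 765.7·(-0.04870)/0.66377 + 245.1 = 188.9182
M1: Pc = R·M1+t = (+0.03536, +0.01043, +0.63435); u = 758.5·(+0.03536)/0.63435 + 311.7 = 353.9854, v = 765.7·(+0.01043)/0.63435 + 245.1 = 257.6853
M2: Pc = R·M2+t = (+0.09972, -0.11670, +0.66123); u = 758.5·(+0.09972)/0.66123 + 311.7 = 426.0910, v = 765.7·(-0.11670)/0.66123 + 245.1 = 109.9656
M3: Pc = R·M3+t = (-0.02936, -0.17583, +0.69065); u = 758.5·(-0.02936)/0.69065 + 311.7 = 279.4513, v = 765.7·(-0.17583)/0.69065 + 245.1 = 50.1680

c0=(204.60, 188.92) c1=(353.99, 257.69) c2=(426.09, 109.97) c3=(279.45, 50.17)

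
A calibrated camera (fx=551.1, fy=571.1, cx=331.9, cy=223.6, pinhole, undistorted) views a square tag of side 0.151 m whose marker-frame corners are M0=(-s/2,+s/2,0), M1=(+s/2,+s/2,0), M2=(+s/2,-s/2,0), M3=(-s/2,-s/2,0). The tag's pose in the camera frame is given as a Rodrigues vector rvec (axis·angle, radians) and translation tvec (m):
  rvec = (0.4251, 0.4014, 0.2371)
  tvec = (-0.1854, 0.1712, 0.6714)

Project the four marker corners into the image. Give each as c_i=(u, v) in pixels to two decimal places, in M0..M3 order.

c0=(132.87, 391.97) c1=(227.92, 442.74) c2=(235.45, 342.17) c3=(130.23, 293.75)

Intrinsics K: fx=551.1, fy=571.1, cx=331.9, cy=223.6
Marker side s = 0.151 m; corners in marker frame (Z=0):
  M0 = (-0.0755, +0.0755, 0)
  M1 = (+0.0755, +0.0755, 0)
  M2 = (+0.0755, -0.0755, 0)
  M3 = (-0.0755, -0.0755, 0)
rvec = (0.4251, 0.4014, 0.2371), |rvec| = θ = 0.63091 rad = 36.149°
Rodrigues: sinθ=0.58988, 1−cosθ=0.19251; R = I + sinθ·[k]× + (1−cosθ)·[k]×²:
    [+0.89489 -0.13916 +0.42404]
    [+0.30421 +0.88541 -0.35143]
    [-0.32655 +0.44348 +0.83468]
t = (-0.1854, 0.1712, 0.6714) m
M0: Pc = R·M0+t = (-0.26347, +0.21508, +0.72954); u = 551.1·(-0.26347)/0.72954 + 331.9 = 132.8719, v = 571.1·(+0.21508)/0.72954 + 223.6 = 391.9710
M1: Pc = R·M1+t = (-0.12834, +0.26102, +0.68023); u = 551.1·(-0.12834)/0.68023 + 331.9 = 227.9211, v = 571.1·(+0.26102)/0.68023 + 223.6 = 442.7417
M2: Pc = R·M2+t = (-0.10733, +0.12732, +0.61326); u = 551.1·(-0.10733)/0.61326 + 331.9 = 235.4496, v = 571.1·(+0.12732)/0.61326 + 223.6 = 342.1654
M3: Pc = R·M3+t = (-0.24246, +0.08138, +0.66257); u = 551.1·(-0.24246)/0.66257 + 331.9 = 130.2335, v = 571.1·(+0.08138)/0.66257 + 223.6 = 293.7482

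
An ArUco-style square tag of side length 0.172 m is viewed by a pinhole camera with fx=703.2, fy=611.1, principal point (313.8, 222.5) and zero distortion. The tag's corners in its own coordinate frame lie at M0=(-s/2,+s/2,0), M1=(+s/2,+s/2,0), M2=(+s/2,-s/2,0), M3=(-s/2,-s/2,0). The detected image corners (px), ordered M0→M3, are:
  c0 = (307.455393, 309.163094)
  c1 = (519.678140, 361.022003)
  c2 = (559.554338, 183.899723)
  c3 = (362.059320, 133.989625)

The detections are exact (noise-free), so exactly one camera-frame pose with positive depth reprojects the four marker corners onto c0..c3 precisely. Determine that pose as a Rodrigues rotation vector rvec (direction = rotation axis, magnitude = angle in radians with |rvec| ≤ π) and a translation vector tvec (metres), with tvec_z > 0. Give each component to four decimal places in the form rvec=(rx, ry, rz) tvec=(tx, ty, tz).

rvec=(-0.2258, -0.0618, 0.2735) tvec=(0.1002, 0.0199, 0.5651)

Intrinsics K: fx=703.2, fy=611.1, cx=313.8, cy=222.5
Marker side s = 0.172 m; corners in marker frame (Z=0):
  M0 = (-0.0860, +0.0860, 0)
  M1 = (+0.0860, +0.0860, 0)
  M2 = (+0.0860, -0.0860, 0)
  M3 = (-0.0860, -0.0860, 0)
Detected image corners:
  c0 = (307.455393, 309.163094) px
  c1 = (519.678140, 361.022003) px
  c2 = (559.554338, 183.899723) px
  c3 = (362.059320, 133.989625) px
Planar DLT: solve 8×8 A·h = b for H (H[2,2]=1):
  H  [+1212.67156 -451.85814 +438.47703]
  H  [+308.70883 +923.90627 +244.06083]
  H  [+0.05290 -0.40578 +1.00000]
B = K⁻¹H; ‖b₁‖=1.769736, ‖b₂‖=1.769736; λ = 2/(‖b₁‖+‖b₂‖) = 0.565056, sign → tz>0 ⇒ λ=+0.565056
r₁ = λ·B[:,0] = (+0.96110,+0.27457,+0.02989); r₂ = λ·B[:,1] = (-0.26077,+0.93778,-0.22929)
r₃ = r₁×r₂ = (-0.09098,+0.21258,+0.97290); SVD([r₁ r₂ r₃]) → R = UVᵀ:
  R  [+0.96110 -0.26077 -0.09098]
  R  [+0.27457 +0.93778 +0.21258]
  R  [+0.02989 -0.22929 +0.97290]
t = (+0.10018, +0.01994, +0.56506) m
tr R = 2.871780; θ = arccos((tr R − 1)/2) = 0.360020 rad = 20.628°
axis k = ((R−Rᵀ)₃₂, (R−Rᵀ)₁₃, (R−Rᵀ)₂₁) / (2 sinθ) = (-0.627126, -0.171553, +0.759791)
rvec = θ·k = (-0.225777, -0.061762, +0.273540)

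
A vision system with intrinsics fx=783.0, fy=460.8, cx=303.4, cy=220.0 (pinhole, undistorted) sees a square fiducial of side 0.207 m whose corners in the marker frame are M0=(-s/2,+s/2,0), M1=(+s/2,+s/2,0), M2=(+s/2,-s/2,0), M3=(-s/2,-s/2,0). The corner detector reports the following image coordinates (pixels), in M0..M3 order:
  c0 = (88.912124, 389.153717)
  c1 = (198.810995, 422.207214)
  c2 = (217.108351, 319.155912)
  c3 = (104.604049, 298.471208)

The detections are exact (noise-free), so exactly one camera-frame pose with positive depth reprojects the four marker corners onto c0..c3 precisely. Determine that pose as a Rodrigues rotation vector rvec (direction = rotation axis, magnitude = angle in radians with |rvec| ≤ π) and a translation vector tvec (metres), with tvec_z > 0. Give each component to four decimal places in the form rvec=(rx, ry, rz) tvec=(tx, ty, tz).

rvec=(-0.0174, 0.6541, 0.1077) tvec=(-0.1931, 0.2896, 0.9779)

Intrinsics K: fx=783.0, fy=460.8, cx=303.4, cy=220.0
Marker side s = 0.207 m; corners in marker frame (Z=0):
  M0 = (-0.1035, +0.1035, 0)
  M1 = (+0.1035, +0.1035, 0)
  M2 = (+0.1035, -0.1035, 0)
  M3 = (-0.1035, -0.1035, 0)
Detected image corners:
  c0 = (88.912124, 389.153717) px
  c1 = (198.810995, 422.207214) px
  c2 = (217.108351, 319.155912) px
  c3 = (104.604049, 298.471208) px
Planar DLT: solve 8×8 A·h = b for H (H[2,2]=1):
  H  [+442.44402 -78.92990 +148.76416]
  H  [-92.30847 +472.51576 +356.47326]
  H  [-0.62189 +0.01815 +1.00000]
B = K⁻¹H; ‖b₁‖=1.022625, ‖b₂‖=1.022625; λ = 2/(‖b₁‖+‖b₂‖) = 0.977876, sign → tz>0 ⇒ λ=+0.977876
r₁ = λ·B[:,0] = (+0.78820,+0.09445,-0.60813); r₂ = λ·B[:,1] = (-0.10545,+0.99427,+0.01774)
r₃ = r₁×r₂ = (+0.60632,+0.05014,+0.79364); SVD([r₁ r₂ r₃]) → R = UVᵀ:
  R  [+0.78820 -0.10545 +0.60632]
  R  [+0.09445 +0.99427 +0.05014]
  R  [-0.60813 +0.01774 +0.79364]
t = (-0.19312, +0.28961, +0.97788) m
tr R = 2.576108; θ = arccos((tr R − 1)/2) = 0.663155 rad = 37.996°
axis k = ((R−Rᵀ)₃₂, (R−Rᵀ)₁₃, (R−Rᵀ)₂₁) / (2 sinθ) = (-0.026312, +0.986381, +0.162359)
rvec = θ·k = (-0.017449, +0.654123, +0.107669)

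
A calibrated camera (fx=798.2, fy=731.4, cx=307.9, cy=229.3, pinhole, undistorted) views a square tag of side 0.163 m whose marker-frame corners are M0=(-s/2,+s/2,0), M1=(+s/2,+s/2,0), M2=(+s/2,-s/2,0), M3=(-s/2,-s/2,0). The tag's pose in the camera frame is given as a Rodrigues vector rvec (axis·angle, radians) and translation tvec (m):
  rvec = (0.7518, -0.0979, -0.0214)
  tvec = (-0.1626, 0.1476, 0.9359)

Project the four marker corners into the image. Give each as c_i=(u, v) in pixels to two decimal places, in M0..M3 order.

c0=(109.36, 386.41) c1=(241.71, 377.82) c2=(235.71, 298.27) c3=(86.40, 306.74)

Intrinsics K: fx=798.2, fy=731.4, cx=307.9, cy=229.3
Marker side s = 0.163 m; corners in marker frame (Z=0):
  M0 = (-0.0815, +0.0815, 0)
  M1 = (+0.0815, +0.0815, 0)
  M2 = (+0.0815, -0.0815, 0)
  M3 = (-0.0815, -0.0815, 0)
rvec = (0.7518, -0.0979, -0.0214), |rvec| = θ = 0.75845 rad = 43.456°
Rodrigues: sinθ=0.68780, 1−cosθ=0.27410; R = I + sinθ·[k]× + (1−cosθ)·[k]×²:
    [+0.99521 -0.01566 -0.09645]
    [-0.05448 +0.73047 -0.68077]
    [+0.08111 +0.68276 +0.72612]
t = (-0.1626, 0.1476, 0.9359) m
M0: Pc = R·M0+t = (-0.24499, +0.21157, +0.98493); u = 798.2·(-0.24499)/0.98493 + 307.9 = 109.3606, v = 731.4·(+0.21157)/0.98493 + 229.3 = 386.4116
M1: Pc = R·M1+t = (-0.08277, +0.20269, +0.99816); u = 798.2·(-0.08277)/0.99816 + 307.9 = 241.7137, v = 731.4·(+0.20269)/0.99816 + 229.3 = 377.8239
M2: Pc = R·M2+t = (-0.08021, +0.08363, +0.88687); u = 798.2·(-0.08021)/0.88687 + 307.9 = 235.7060, v = 731.4·(+0.08363)/0.88687 + 229.3 = 298.2673
M3: Pc = R·M3+t = (-0.24243, +0.09251, +0.87364); u = 798.2·(-0.24243)/0.87364 + 307.9 = 86.4020, v = 731.4·(+0.09251)/0.87364 + 229.3 = 306.7449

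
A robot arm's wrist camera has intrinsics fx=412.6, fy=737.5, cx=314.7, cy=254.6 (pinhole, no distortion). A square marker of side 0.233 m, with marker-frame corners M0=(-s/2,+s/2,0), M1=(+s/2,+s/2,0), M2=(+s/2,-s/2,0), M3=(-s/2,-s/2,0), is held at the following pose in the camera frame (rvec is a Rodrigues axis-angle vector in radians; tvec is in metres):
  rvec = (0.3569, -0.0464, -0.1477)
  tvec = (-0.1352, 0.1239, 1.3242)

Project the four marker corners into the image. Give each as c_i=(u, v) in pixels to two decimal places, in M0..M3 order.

c0=(243.71, 389.64) c1=(313.42, 370.07) c2=(303.18, 253.60) c3=(228.98, 274.01)

Intrinsics K: fx=412.6, fy=737.5, cx=314.7, cy=254.6
Marker side s = 0.233 m; corners in marker frame (Z=0):
  M0 = (-0.1165, +0.1165, 0)
  M1 = (+0.1165, +0.1165, 0)
  M2 = (+0.1165, -0.1165, 0)
  M3 = (-0.1165, -0.1165, 0)
rvec = (0.3569, -0.0464, -0.1477), |rvec| = θ = 0.38903 rad = 22.290°
Rodrigues: sinθ=0.37929, 1−cosθ=0.07472; R = I + sinθ·[k]× + (1−cosθ)·[k]×²:
    [+0.98817 +0.13583 -0.07126]
    [-0.15218 +0.92634 -0.34458]
    [+0.01921 +0.35135 +0.93605]
t = (-0.1352, 0.1239, 1.3242) m
M0: Pc = R·M0+t = (-0.23450, +0.24955, +1.36289); u = 412.6·(-0.23450)/1.36289 + 314.7 = 243.7086, v = 737.5·(+0.24955)/1.36289 + 254.6 = 389.6371
M1: Pc = R·M1+t = (-0.00425, +0.21409, +1.36737); u = 412.6·(-0.00425)/1.36737 + 314.7 = 313.4161, v = 737.5·(+0.21409)/1.36737 + 254.6 = 370.0707
M2: Pc = R·M2+t = (-0.03590, -0.00175, +1.28551); u = 412.6·(-0.03590)/1.28551 + 314.7 = 303.1767, v = 737.5·(-0.00175)/1.28551 + 254.6 = 253.5975
M3: Pc = R·M3+t = (-0.26615, +0.03371, +1.28103); u = 412.6·(-0.26615)/1.28103 + 314.7 = 228.9787, v = 737.5·(+0.03371)/1.28103 + 254.6 = 274.0073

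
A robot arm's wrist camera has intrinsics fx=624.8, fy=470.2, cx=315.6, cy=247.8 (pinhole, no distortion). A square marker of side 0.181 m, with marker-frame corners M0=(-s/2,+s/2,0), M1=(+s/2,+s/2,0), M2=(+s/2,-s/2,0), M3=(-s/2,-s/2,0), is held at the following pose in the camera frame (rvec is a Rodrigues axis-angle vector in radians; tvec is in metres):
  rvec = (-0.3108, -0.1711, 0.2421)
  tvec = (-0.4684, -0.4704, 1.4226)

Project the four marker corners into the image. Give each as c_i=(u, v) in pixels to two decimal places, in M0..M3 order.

Intrinsics K: fx=624.8, fy=470.2, cx=315.6, cy=247.8
Marker side s = 0.181 m; corners in marker frame (Z=0):
  M0 = (-0.0905, +0.0905, 0)
  M1 = (+0.0905, +0.0905, 0)
  M2 = (+0.0905, -0.0905, 0)
  M3 = (-0.0905, -0.0905, 0)
rvec = (-0.3108, -0.1711, 0.2421), |rvec| = θ = 0.42952 rad = 24.609°
Rodrigues: sinθ=0.41643, 1−cosθ=0.09083; R = I + sinθ·[k]× + (1−cosθ)·[k]×²:
    [+0.95673 -0.20854 -0.20293]
    [+0.26091 +0.92358 +0.28094]
    [+0.12884 -0.32173 +0.93803]
t = (-0.4684, -0.4704, 1.4226) m
M0: Pc = R·M0+t = (-0.57386, -0.41043, +1.38182); u = 624.8·(-0.57386)/1.38182 + 315.6 = 56.1271, v = 470.2·(-0.41043)/1.38182 + 247.8 = 108.1416
M1: Pc = R·M1+t = (-0.40069, -0.36320, +1.40514); u = 624.8·(-0.40069)/1.40514 + 315.6 = 137.4327, v = 470.2·(-0.36320)/1.40514 + 247.8 = 126.2620
M2: Pc = R·M2+t = (-0.36294, -0.53037, +1.46338); u = 624.8·(-0.36294)/1.46338 + 315.6 = 160.6386, v = 470.2·(-0.53037)/1.46338 + 247.8 = 77.3852
M3: Pc = R·M3+t = (-0.53611, -0.57760, +1.44006); u = 624.8·(-0.53611)/1.44006 + 315.6 = 82.9966, v = 470.2·(-0.57760)/1.44006 + 247.8 = 59.2062

c0=(56.13, 108.14) c1=(137.43, 126.26) c2=(160.64, 77.39) c3=(83.00, 59.21)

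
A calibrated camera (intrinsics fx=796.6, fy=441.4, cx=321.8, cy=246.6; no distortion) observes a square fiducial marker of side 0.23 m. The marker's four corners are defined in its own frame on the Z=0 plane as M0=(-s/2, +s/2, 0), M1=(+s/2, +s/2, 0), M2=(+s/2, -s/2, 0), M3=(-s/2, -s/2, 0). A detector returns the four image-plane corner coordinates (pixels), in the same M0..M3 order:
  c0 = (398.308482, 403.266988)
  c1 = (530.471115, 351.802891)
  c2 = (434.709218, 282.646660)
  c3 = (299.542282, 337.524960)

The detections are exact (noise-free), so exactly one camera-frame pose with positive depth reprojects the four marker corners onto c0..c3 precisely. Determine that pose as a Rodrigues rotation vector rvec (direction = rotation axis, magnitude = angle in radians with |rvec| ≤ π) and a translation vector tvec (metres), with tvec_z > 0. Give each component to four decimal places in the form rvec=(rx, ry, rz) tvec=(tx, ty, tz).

Intrinsics K: fx=796.6, fy=441.4, cx=321.8, cy=246.6
Marker side s = 0.23 m; corners in marker frame (Z=0):
  M0 = (-0.1150, +0.1150, 0)
  M1 = (+0.1150, +0.1150, 0)
  M2 = (+0.1150, -0.1150, 0)
  M3 = (-0.1150, -0.1150, 0)
Detected image corners:
  c0 = (398.308482, 403.266988) px
  c1 = (530.471115, 351.802891) px
  c2 = (434.709218, 282.646660) px
  c3 = (299.542282, 337.524960) px
Planar DLT: solve 8×8 A·h = b for H (H[2,2]=1):
  H  [+543.23525 +491.08555 +415.97560]
  H  [-262.29205 +349.51961 +344.72383]
  H  [-0.09090 +0.16387 +1.00000]
B = K⁻¹H; ‖b₁‖=0.905577, ‖b₂‖=0.905577; λ = 2/(‖b₁‖+‖b₂‖) = 1.104268, sign → tz>0 ⇒ λ=+1.104268
r₁ = λ·B[:,0] = (+0.79360,-0.60011,-0.10038); r₂ = λ·B[:,1] = (+0.60766,+0.77331,+0.18096)
r₃ = r₁×r₂ = (-0.03097,-0.20460,+0.97836); SVD([r₁ r₂ r₃]) → R = UVᵀ:
  R  [+0.79360 +0.60766 -0.03097]
  R  [-0.60011 +0.77331 -0.20460]
  R  [-0.10038 +0.18096 +0.97836]
t = (+0.13055, +0.24548, +1.10427) m
tr R = 2.545263; θ = arccos((tr R − 1)/2) = 0.687821 rad = 39.409°
axis k = ((R−Rᵀ)₃₂, (R−Rᵀ)₁₃, (R−Rᵀ)₂₁) / (2 sinθ) = (+0.303659, +0.054667, -0.951211)
rvec = θ·k = (+0.208863, +0.037601, -0.654263)

rvec=(0.2089, 0.0376, -0.6543) tvec=(0.1305, 0.2455, 1.1043)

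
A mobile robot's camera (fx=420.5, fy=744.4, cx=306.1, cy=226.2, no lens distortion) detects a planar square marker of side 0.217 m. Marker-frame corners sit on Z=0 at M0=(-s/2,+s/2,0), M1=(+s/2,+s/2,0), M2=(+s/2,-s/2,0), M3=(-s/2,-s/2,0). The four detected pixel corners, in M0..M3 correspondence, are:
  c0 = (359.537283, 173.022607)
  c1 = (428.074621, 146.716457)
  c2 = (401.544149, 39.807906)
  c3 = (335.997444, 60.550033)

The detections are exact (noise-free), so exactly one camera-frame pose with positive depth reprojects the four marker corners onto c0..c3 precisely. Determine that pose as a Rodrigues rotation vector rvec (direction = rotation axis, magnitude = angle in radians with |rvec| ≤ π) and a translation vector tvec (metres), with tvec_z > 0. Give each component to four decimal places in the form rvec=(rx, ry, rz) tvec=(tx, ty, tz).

rvec=(-0.3743, -0.1778, -0.2587) tvec=(0.2231, -0.2054, 1.2430)

Intrinsics K: fx=420.5, fy=744.4, cx=306.1, cy=226.2
Marker side s = 0.217 m; corners in marker frame (Z=0):
  M0 = (-0.1085, +0.1085, 0)
  M1 = (+0.1085, +0.1085, 0)
  M2 = (+0.1085, -0.1085, 0)
  M3 = (-0.1085, -0.1085, 0)
Detected image corners:
  c0 = (359.537283, 173.022607) px
  c1 = (428.074621, 146.716457) px
  c2 = (401.544149, 39.807906) px
  c3 = (335.997444, 60.550033) px
Planar DLT: solve 8×8 A·h = b for H (H[2,2]=1):
  H  [+375.70292 +12.11672 +381.55880]
  H  [-89.58620 +476.76553 +103.18665]
  H  [+0.17561 -0.27114 +1.00000]
B = K⁻¹H; ‖b₁‖=0.804494, ‖b₂‖=0.804494; λ = 2/(‖b₁‖+‖b₂‖) = 1.243017, sign → tz>0 ⇒ λ=+1.243017
r₁ = λ·B[:,0] = (+0.95170,-0.21592,+0.21828); r₂ = λ·B[:,1] = (+0.28116,+0.89853,-0.33704)
r₃ = r₁×r₂ = (-0.12336,+0.38213,+0.91584); SVD([r₁ r₂ r₃]) → R = UVᵀ:
  R  [+0.95170 +0.28116 -0.12336]
  R  [-0.21592 +0.89853 +0.38213]
  R  [+0.21828 -0.33704 +0.91584]
t = (+0.22306, -0.20541, +1.24302) m
tr R = 2.766067; θ = arccos((tr R − 1)/2) = 0.488509 rad = 27.989°
axis k = ((R−Rᵀ)₃₂, (R−Rᵀ)₁₃, (R−Rᵀ)₂₁) / (2 sinθ) = (-0.766195, -0.363979, -0.529589)
rvec = θ·k = (-0.374293, -0.177807, -0.258709)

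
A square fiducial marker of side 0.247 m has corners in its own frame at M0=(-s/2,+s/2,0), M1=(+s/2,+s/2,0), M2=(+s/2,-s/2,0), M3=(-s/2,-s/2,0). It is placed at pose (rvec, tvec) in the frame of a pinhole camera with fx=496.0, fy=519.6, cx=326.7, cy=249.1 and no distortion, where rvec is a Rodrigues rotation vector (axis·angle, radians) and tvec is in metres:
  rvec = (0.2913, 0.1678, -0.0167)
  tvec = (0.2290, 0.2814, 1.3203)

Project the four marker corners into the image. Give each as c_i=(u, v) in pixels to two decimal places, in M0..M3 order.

Intrinsics K: fx=496.0, fy=519.6, cx=326.7, cy=249.1
Marker side s = 0.247 m; corners in marker frame (Z=0):
  M0 = (-0.1235, +0.1235, 0)
  M1 = (+0.1235, +0.1235, 0)
  M2 = (+0.1235, -0.1235, 0)
  M3 = (-0.1235, -0.1235, 0)
rvec = (0.2913, 0.1678, -0.0167), |rvec| = θ = 0.33659 rad = 19.285°
Rodrigues: sinθ=0.33027, 1−cosθ=0.05611; R = I + sinθ·[k]× + (1−cosθ)·[k]×²:
    [+0.98592 +0.04060 +0.16224]
    [+0.00782 +0.95783 -0.28722]
    [-0.16706 +0.28444 +0.94403]
t = (0.2290, 0.2814, 1.3203) m
M0: Pc = R·M0+t = (+0.11225, +0.39873, +1.37606); u = 496.0·(+0.11225)/1.37606 + 326.7 = 367.1615, v = 519.6·(+0.39873)/1.37606 + 249.1 = 399.6589
M1: Pc = R·M1+t = (+0.35577, +0.40066, +1.33480); u = 496.0·(+0.35577)/1.33480 + 326.7 = 458.9029, v = 519.6·(+0.40066)/1.33480 + 249.1 = 405.0655
M2: Pc = R·M2+t = (+0.34575, +0.16407, +1.26454); u = 496.0·(+0.34575)/1.26454 + 326.7 = 462.3150, v = 519.6·(+0.16407)/1.26454 + 249.1 = 316.5180
M3: Pc = R·M3+t = (+0.10223, +0.16214, +1.30580); u = 496.0·(+0.10223)/1.30580 + 326.7 = 365.5297, v = 519.6·(+0.16214)/1.30580 + 249.1 = 313.6187

c0=(367.16, 399.66) c1=(458.90, 405.07) c2=(462.31, 316.52) c3=(365.53, 313.62)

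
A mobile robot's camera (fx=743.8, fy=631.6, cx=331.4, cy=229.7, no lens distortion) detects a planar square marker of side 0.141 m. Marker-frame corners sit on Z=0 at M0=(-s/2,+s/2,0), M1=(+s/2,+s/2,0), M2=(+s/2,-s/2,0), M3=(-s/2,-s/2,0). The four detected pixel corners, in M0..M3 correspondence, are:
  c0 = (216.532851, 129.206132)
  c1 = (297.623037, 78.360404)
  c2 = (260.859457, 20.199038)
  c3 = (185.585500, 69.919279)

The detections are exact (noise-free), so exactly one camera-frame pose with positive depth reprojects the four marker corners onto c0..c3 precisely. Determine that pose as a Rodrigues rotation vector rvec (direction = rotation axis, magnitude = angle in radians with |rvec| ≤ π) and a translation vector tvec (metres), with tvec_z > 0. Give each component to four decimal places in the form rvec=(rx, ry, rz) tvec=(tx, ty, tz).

Intrinsics K: fx=743.8, fy=631.6, cx=331.4, cy=229.7
Marker side s = 0.141 m; corners in marker frame (Z=0):
  M0 = (-0.0705, +0.0705, 0)
  M1 = (+0.0705, +0.0705, 0)
  M2 = (+0.0705, -0.0705, 0)
  M3 = (-0.0705, -0.0705, 0)
Detected image corners:
  c0 = (216.532851, 129.206132) px
  c1 = (297.623037, 78.360404) px
  c2 = (260.859457, 20.199038) px
  c3 = (185.585500, 69.919279) px
Planar DLT: solve 8×8 A·h = b for H (H[2,2]=1):
  H  [+498.52725 +137.02960 +239.00463]
  H  [-373.64405 +384.70776 +73.94398]
  H  [-0.23041 -0.42784 +1.00000]
B = K⁻¹H; ‖b₁‖=0.953057, ‖b₂‖=0.953057; λ = 2/(‖b₁‖+‖b₂‖) = 1.049255, sign → tz>0 ⇒ λ=+1.049255
r₁ = λ·B[:,0] = (+0.81097,-0.53280,-0.24176); r₂ = λ·B[:,1] = (+0.39332,+0.80236,-0.44891)
r₃ = r₁×r₂ = (+0.43316,+0.26897,+0.86025); SVD([r₁ r₂ r₃]) → R = UVᵀ:
  R  [+0.81097 +0.39332 +0.43316]
  R  [-0.53280 +0.80236 +0.26897]
  R  [-0.24176 -0.44891 +0.86025]
t = (-0.13034, -0.25875, +1.04926) m
tr R = 2.473585; θ = arccos((tr R − 1)/2) = 0.742482 rad = 42.541°
axis k = ((R−Rᵀ)₃₂, (R−Rᵀ)₁₃, (R−Rᵀ)₂₁) / (2 sinθ) = (-0.530880, +0.499112, -0.684875)
rvec = θ·k = (-0.394169, +0.370582, -0.508507)

rvec=(-0.3942, 0.3706, -0.5085) tvec=(-0.1303, -0.2588, 1.0493)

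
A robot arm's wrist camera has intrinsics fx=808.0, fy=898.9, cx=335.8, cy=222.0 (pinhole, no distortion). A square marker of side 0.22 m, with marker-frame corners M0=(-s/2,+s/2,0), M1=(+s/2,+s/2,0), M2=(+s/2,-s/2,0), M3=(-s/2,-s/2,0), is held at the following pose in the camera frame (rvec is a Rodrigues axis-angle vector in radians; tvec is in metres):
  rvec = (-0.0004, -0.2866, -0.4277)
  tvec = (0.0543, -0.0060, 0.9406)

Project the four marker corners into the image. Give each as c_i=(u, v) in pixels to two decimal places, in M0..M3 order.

Intrinsics K: fx=808.0, fy=898.9, cx=335.8, cy=222.0
Marker side s = 0.22 m; corners in marker frame (Z=0):
  M0 = (-0.1100, +0.1100, 0)
  M1 = (+0.1100, +0.1100, 0)
  M2 = (+0.1100, -0.1100, 0)
  M3 = (-0.1100, -0.1100, 0)
rvec = (-0.0004, -0.2866, -0.4277), |rvec| = θ = 0.51485 rad = 29.499°
Rodrigues: sinθ=0.49240, 1−cosθ=0.12963; R = I + sinθ·[k]× + (1−cosθ)·[k]×²:
    [+0.87037 +0.40911 -0.27402]
    [-0.40900 +0.91054 +0.06033]
    [+0.27419 +0.05956 +0.95983]
t = (0.0543, -0.0060, 0.9406) m
M0: Pc = R·M0+t = (+0.00356, +0.13915, +0.91699); u = 808.0·(+0.00356)/0.91699 + 335.8 = 338.9383, v = 898.9·(+0.13915)/0.91699 + 222.0 = 358.4038
M1: Pc = R·M1+t = (+0.19504, +0.04917, +0.97731); u = 808.0·(+0.19504)/0.97731 + 335.8 = 497.0528, v = 898.9·(+0.04917)/0.97731 + 222.0 = 267.2245
M2: Pc = R·M2+t = (+0.10504, -0.15115, +0.96421); u = 808.0·(+0.10504)/0.96421 + 335.8 = 423.8214, v = 898.9·(-0.15115)/0.96421 + 222.0 = 81.0887
M3: Pc = R·M3+t = (-0.08644, -0.06117, +0.90389); u = 808.0·(-0.08644)/0.90389 + 335.8 = 258.5275, v = 898.9·(-0.06117)/0.90389 + 222.0 = 161.1680

c0=(338.94, 358.40) c1=(497.05, 267.22) c2=(423.82, 81.09) c3=(258.53, 161.17)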